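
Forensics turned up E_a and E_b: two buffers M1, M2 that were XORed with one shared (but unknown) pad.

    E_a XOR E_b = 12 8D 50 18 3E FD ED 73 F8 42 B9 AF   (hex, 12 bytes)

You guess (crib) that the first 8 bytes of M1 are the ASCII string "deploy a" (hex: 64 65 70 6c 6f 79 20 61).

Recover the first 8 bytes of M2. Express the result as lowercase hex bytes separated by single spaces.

Since E_a ⊕ E_b = M1 ⊕ M2, XORing with the guessed M1 bytes yields the corresponding M2 bytes: M2 = (E_a ⊕ E_b) ⊕ M1.
12 XOR 64 = 76
8d XOR 65 = e8
50 XOR 70 = 20
18 XOR 6c = 74
3e XOR 6f = 51
fd XOR 79 = 84
ed XOR 20 = cd
73 XOR 61 = 12

76 e8 20 74 51 84 cd 12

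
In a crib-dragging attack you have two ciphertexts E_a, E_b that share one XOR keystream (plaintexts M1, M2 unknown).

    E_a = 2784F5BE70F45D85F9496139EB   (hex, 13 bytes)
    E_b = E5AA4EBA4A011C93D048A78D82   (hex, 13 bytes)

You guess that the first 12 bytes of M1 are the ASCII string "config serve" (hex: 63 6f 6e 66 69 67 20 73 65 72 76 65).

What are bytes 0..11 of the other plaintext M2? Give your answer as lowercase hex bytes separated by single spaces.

a1 41 d5 62 53 92 61 65 4c 73 b0 d1

First, E_a ⊕ E_b = (M1 ⊕ K) ⊕ (M2 ⊕ K) = M1 ⊕ M2, so the key drops out. Then M2 = (M1 ⊕ M2) ⊕ M1 over the first 12 bytes.
byte 0: (27 XOR e5) XOR 63 = c2 XOR 63 = a1
byte 1: (84 XOR aa) XOR 6f = 2e XOR 6f = 41
byte 2: (f5 XOR 4e) XOR 6e = bb XOR 6e = d5
byte 3: (be XOR ba) XOR 66 = 04 XOR 66 = 62
byte 4: (70 XOR 4a) XOR 69 = 3a XOR 69 = 53
byte 5: (f4 XOR 01) XOR 67 = f5 XOR 67 = 92
byte 6: (5d XOR 1c) XOR 20 = 41 XOR 20 = 61
byte 7: (85 XOR 93) XOR 73 = 16 XOR 73 = 65
byte 8: (f9 XOR d0) XOR 65 = 29 XOR 65 = 4c
byte 9: (49 XOR 48) XOR 72 = 01 XOR 72 = 73
byte 10: (61 XOR a7) XOR 76 = c6 XOR 76 = b0
byte 11: (39 XOR 8d) XOR 65 = b4 XOR 65 = d1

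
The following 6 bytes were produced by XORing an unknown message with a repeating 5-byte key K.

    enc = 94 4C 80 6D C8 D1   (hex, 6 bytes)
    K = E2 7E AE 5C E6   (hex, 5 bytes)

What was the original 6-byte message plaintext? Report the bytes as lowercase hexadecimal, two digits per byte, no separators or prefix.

The 5-byte key repeats, so the effective keystream is e2 7e ae 5c e6 e2.
byte 0: 94 ^ e2 = 76
byte 1: 4c ^ 7e = 32
byte 2: 80 ^ ae = 2e
byte 3: 6d ^ 5c = 31
byte 4: c8 ^ e6 = 2e
byte 5: d1 ^ e2 = 33

76322e312e33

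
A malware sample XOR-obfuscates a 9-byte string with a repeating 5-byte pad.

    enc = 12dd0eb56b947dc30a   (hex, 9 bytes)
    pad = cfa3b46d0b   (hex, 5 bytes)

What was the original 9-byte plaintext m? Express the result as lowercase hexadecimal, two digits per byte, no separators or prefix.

dd7ebad8605bde7767

The 5-byte key repeats, so the effective keystream is cf a3 b4 6d 0b cf a3 b4 6d.
byte 0: 00010010 XOR 11001111 = 11011101
byte 1: 11011101 XOR 10100011 = 01111110
byte 2: 00001110 XOR 10110100 = 10111010
byte 3: 10110101 XOR 01101101 = 11011000
byte 4: 01101011 XOR 00001011 = 01100000
byte 5: 10010100 XOR 11001111 = 01011011
byte 6: 01111101 XOR 10100011 = 11011110
byte 7: 11000011 XOR 10110100 = 01110111
byte 8: 00001010 XOR 01101101 = 01100111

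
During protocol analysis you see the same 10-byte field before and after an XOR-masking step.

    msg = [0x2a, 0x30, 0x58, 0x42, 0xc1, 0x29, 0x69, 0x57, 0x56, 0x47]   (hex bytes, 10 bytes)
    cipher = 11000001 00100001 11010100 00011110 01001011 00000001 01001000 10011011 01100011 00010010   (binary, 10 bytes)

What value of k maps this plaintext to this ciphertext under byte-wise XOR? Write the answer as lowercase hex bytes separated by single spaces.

eb 11 8c 5c 8a 28 21 cc 35 55

Since cipher = msg ⊕ k, XORing both sides with msg gives k = msg ⊕ cipher.
byte 0:  42 ^ 193 = 235
byte 1:  48 ^  33 =  17
byte 2:  88 ^ 212 = 140
byte 3:  66 ^  30 =  92
byte 4: 193 ^  75 = 138
byte 5:  41 ^   1 =  40
byte 6: 105 ^  72 =  33
byte 7:  87 ^ 155 = 204
byte 8:  86 ^  99 =  53
byte 9:  71 ^  18 =  85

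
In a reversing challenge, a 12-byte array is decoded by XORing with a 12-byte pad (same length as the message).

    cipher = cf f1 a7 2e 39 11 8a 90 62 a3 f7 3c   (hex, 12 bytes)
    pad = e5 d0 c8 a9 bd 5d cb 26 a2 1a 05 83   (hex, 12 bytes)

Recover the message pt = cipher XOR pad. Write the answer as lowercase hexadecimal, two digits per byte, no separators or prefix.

11001111 ^ 11100101 = 00101010
11110001 ^ 11010000 = 00100001
10100111 ^ 11001000 = 01101111
00101110 ^ 10101001 = 10000111
00111001 ^ 10111101 = 10000100
00010001 ^ 01011101 = 01001100
10001010 ^ 11001011 = 01000001
10010000 ^ 00100110 = 10110110
01100010 ^ 10100010 = 11000000
10100011 ^ 00011010 = 10111001
11110111 ^ 00000101 = 11110010
00111100 ^ 10000011 = 10111111

2a216f87844c41b6c0b9f2bf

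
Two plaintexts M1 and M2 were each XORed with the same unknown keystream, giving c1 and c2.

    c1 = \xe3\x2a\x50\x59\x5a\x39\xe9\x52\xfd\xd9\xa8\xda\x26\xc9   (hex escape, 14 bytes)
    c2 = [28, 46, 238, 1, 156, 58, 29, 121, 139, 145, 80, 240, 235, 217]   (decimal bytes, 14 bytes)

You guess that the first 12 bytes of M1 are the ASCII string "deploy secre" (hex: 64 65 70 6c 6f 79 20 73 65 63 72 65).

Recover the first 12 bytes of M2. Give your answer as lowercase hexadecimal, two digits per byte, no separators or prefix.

First, c1 ⊕ c2 = (M1 ⊕ K) ⊕ (M2 ⊕ K) = M1 ⊕ M2, so the key drops out. Then M2 = (M1 ⊕ M2) ⊕ M1 over the first 12 bytes.
byte 0: (e3 XOR 1c) XOR 64 = ff XOR 64 = 9b
byte 1: (2a XOR 2e) XOR 65 = 04 XOR 65 = 61
byte 2: (50 XOR ee) XOR 70 = be XOR 70 = ce
byte 3: (59 XOR 01) XOR 6c = 58 XOR 6c = 34
byte 4: (5a XOR 9c) XOR 6f = c6 XOR 6f = a9
byte 5: (39 XOR 3a) XOR 79 = 03 XOR 79 = 7a
byte 6: (e9 XOR 1d) XOR 20 = f4 XOR 20 = d4
byte 7: (52 XOR 79) XOR 73 = 2b XOR 73 = 58
byte 8: (fd XOR 8b) XOR 65 = 76 XOR 65 = 13
byte 9: (d9 XOR 91) XOR 63 = 48 XOR 63 = 2b
byte 10: (a8 XOR 50) XOR 72 = f8 XOR 72 = 8a
byte 11: (da XOR f0) XOR 65 = 2a XOR 65 = 4f

9b61ce34a97ad458132b8a4f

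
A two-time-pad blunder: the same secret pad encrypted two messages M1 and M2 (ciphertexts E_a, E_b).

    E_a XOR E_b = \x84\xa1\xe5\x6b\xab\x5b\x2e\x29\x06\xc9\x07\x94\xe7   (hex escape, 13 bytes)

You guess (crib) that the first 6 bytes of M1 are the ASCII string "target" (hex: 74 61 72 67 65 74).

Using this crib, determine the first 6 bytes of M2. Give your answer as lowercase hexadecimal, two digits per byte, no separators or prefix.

Since E_a ⊕ E_b = M1 ⊕ M2, XORing with the guessed M1 bytes yields the corresponding M2 bytes: M2 = (E_a ⊕ E_b) ⊕ M1.
84 ^ 74 = f0
a1 ^ 61 = c0
e5 ^ 72 = 97
6b ^ 67 = 0c
ab ^ 65 = ce
5b ^ 74 = 2f

f0c0970cce2f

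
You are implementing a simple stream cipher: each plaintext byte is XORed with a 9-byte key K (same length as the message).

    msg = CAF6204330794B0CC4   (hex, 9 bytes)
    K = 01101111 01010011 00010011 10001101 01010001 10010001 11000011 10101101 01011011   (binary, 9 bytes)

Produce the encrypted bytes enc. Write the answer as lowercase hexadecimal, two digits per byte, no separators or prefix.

202 ^ 111 = 165
246 ^  83 = 165
 32 ^  19 =  51
 67 ^ 141 = 206
 48 ^  81 =  97
121 ^ 145 = 232
 75 ^ 195 = 136
 12 ^ 173 = 161
196 ^  91 = 159

a5a533ce61e888a19f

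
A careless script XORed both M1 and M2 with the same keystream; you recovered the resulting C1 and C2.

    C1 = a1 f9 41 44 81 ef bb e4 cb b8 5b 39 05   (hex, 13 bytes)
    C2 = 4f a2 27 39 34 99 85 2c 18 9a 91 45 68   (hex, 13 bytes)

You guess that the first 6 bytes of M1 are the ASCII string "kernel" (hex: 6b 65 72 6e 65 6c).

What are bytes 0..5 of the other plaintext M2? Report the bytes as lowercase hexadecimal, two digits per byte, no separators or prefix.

853e1413d01a

First, C1 ⊕ C2 = (M1 ⊕ K) ⊕ (M2 ⊕ K) = M1 ⊕ M2, so the key drops out. Then M2 = (M1 ⊕ M2) ⊕ M1 over the first 6 bytes.
byte 0: (a1 xor 4f) xor 6b = ee xor 6b = 85
byte 1: (f9 xor a2) xor 65 = 5b xor 65 = 3e
byte 2: (41 xor 27) xor 72 = 66 xor 72 = 14
byte 3: (44 xor 39) xor 6e = 7d xor 6e = 13
byte 4: (81 xor 34) xor 65 = b5 xor 65 = d0
byte 5: (ef xor 99) xor 6c = 76 xor 6c = 1a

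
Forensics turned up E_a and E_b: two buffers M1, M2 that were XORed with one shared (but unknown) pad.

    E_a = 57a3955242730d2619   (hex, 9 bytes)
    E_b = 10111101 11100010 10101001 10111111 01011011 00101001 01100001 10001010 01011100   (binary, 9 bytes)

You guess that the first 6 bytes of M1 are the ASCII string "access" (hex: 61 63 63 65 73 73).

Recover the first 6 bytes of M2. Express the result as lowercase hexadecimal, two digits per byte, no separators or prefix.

8b225f886a29

First, E_a ⊕ E_b = (M1 ⊕ K) ⊕ (M2 ⊕ K) = M1 ⊕ M2, so the key drops out. Then M2 = (M1 ⊕ M2) ⊕ M1 over the first 6 bytes.
byte 0: (57 ^ bd) ^ 61 = ea ^ 61 = 8b
byte 1: (a3 ^ e2) ^ 63 = 41 ^ 63 = 22
byte 2: (95 ^ a9) ^ 63 = 3c ^ 63 = 5f
byte 3: (52 ^ bf) ^ 65 = ed ^ 65 = 88
byte 4: (42 ^ 5b) ^ 73 = 19 ^ 73 = 6a
byte 5: (73 ^ 29) ^ 73 = 5a ^ 73 = 29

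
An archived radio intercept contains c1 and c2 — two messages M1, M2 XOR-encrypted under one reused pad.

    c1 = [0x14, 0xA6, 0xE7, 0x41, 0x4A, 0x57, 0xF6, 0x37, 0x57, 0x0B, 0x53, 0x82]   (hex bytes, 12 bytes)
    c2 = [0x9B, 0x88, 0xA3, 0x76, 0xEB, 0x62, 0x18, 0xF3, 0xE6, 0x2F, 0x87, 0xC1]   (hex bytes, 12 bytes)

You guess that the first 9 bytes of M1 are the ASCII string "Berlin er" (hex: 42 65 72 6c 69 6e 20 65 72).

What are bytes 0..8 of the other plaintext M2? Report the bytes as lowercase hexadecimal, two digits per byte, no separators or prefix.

First, c1 ⊕ c2 = (M1 ⊕ K) ⊕ (M2 ⊕ K) = M1 ⊕ M2, so the key drops out. Then M2 = (M1 ⊕ M2) ⊕ M1 over the first 9 bytes.
byte 0: (14 ^ 9b) ^ 42 = 8f ^ 42 = cd
byte 1: (a6 ^ 88) ^ 65 = 2e ^ 65 = 4b
byte 2: (e7 ^ a3) ^ 72 = 44 ^ 72 = 36
byte 3: (41 ^ 76) ^ 6c = 37 ^ 6c = 5b
byte 4: (4a ^ eb) ^ 69 = a1 ^ 69 = c8
byte 5: (57 ^ 62) ^ 6e = 35 ^ 6e = 5b
byte 6: (f6 ^ 18) ^ 20 = ee ^ 20 = ce
byte 7: (37 ^ f3) ^ 65 = c4 ^ 65 = a1
byte 8: (57 ^ e6) ^ 72 = b1 ^ 72 = c3

cd4b365bc85bcea1c3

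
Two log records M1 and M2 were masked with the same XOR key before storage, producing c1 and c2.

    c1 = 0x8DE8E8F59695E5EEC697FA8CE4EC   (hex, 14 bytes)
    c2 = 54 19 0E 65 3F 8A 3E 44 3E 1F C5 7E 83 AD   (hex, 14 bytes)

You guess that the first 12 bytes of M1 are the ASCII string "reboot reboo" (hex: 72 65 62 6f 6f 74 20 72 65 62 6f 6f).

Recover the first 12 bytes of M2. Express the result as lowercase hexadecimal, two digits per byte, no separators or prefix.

ab9484ffc66bfbd89dea509d

First, c1 ⊕ c2 = (M1 ⊕ K) ⊕ (M2 ⊕ K) = M1 ⊕ M2, so the key drops out. Then M2 = (M1 ⊕ M2) ⊕ M1 over the first 12 bytes.
byte 0: (8d ⊕ 54) ⊕ 72 = d9 ⊕ 72 = ab
byte 1: (e8 ⊕ 19) ⊕ 65 = f1 ⊕ 65 = 94
byte 2: (e8 ⊕ 0e) ⊕ 62 = e6 ⊕ 62 = 84
byte 3: (f5 ⊕ 65) ⊕ 6f = 90 ⊕ 6f = ff
byte 4: (96 ⊕ 3f) ⊕ 6f = a9 ⊕ 6f = c6
byte 5: (95 ⊕ 8a) ⊕ 74 = 1f ⊕ 74 = 6b
byte 6: (e5 ⊕ 3e) ⊕ 20 = db ⊕ 20 = fb
byte 7: (ee ⊕ 44) ⊕ 72 = aa ⊕ 72 = d8
byte 8: (c6 ⊕ 3e) ⊕ 65 = f8 ⊕ 65 = 9d
byte 9: (97 ⊕ 1f) ⊕ 62 = 88 ⊕ 62 = ea
byte 10: (fa ⊕ c5) ⊕ 6f = 3f ⊕ 6f = 50
byte 11: (8c ⊕ 7e) ⊕ 6f = f2 ⊕ 6f = 9d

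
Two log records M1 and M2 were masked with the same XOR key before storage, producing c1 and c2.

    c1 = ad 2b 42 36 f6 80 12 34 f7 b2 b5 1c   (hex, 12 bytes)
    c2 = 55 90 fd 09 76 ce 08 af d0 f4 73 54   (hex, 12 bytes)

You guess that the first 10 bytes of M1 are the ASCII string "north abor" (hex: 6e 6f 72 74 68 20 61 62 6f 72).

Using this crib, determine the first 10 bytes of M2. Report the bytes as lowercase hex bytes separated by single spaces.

96 d4 cd 4b e8 6e 7b f9 48 34

First, c1 ⊕ c2 = (M1 ⊕ K) ⊕ (M2 ⊕ K) = M1 ⊕ M2, so the key drops out. Then M2 = (M1 ⊕ M2) ⊕ M1 over the first 10 bytes.
byte 0: (ad ⊕ 55) ⊕ 6e = f8 ⊕ 6e = 96
byte 1: (2b ⊕ 90) ⊕ 6f = bb ⊕ 6f = d4
byte 2: (42 ⊕ fd) ⊕ 72 = bf ⊕ 72 = cd
byte 3: (36 ⊕ 09) ⊕ 74 = 3f ⊕ 74 = 4b
byte 4: (f6 ⊕ 76) ⊕ 68 = 80 ⊕ 68 = e8
byte 5: (80 ⊕ ce) ⊕ 20 = 4e ⊕ 20 = 6e
byte 6: (12 ⊕ 08) ⊕ 61 = 1a ⊕ 61 = 7b
byte 7: (34 ⊕ af) ⊕ 62 = 9b ⊕ 62 = f9
byte 8: (f7 ⊕ d0) ⊕ 6f = 27 ⊕ 6f = 48
byte 9: (b2 ⊕ f4) ⊕ 72 = 46 ⊕ 72 = 34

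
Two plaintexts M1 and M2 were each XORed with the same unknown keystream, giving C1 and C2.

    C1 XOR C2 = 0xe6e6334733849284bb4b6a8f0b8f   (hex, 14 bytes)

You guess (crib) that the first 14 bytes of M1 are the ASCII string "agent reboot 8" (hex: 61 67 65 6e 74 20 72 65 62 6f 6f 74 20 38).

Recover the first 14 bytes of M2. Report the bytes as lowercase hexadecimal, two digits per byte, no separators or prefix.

8781562947a4e0e1d92405fb2bb7

Since C1 ⊕ C2 = M1 ⊕ M2, XORing with the guessed M1 bytes yields the corresponding M2 bytes: M2 = (C1 ⊕ C2) ⊕ M1.
11100110 XOR 01100001 = 10000111
11100110 XOR 01100111 = 10000001
00110011 XOR 01100101 = 01010110
01000111 XOR 01101110 = 00101001
00110011 XOR 01110100 = 01000111
10000100 XOR 00100000 = 10100100
10010010 XOR 01110010 = 11100000
10000100 XOR 01100101 = 11100001
10111011 XOR 01100010 = 11011001
01001011 XOR 01101111 = 00100100
01101010 XOR 01101111 = 00000101
10001111 XOR 01110100 = 11111011
00001011 XOR 00100000 = 00101011
10001111 XOR 00111000 = 10110111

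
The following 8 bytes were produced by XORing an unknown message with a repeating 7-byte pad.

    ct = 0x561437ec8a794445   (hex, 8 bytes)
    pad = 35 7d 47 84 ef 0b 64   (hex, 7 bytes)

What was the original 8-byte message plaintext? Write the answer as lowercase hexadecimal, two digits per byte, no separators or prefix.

The 7-byte key repeats, so the effective keystream is 35 7d 47 84 ef 0b 64 35.
byte 0: 01010110 xor 00110101 = 01100011
byte 1: 00010100 xor 01111101 = 01101001
byte 2: 00110111 xor 01000111 = 01110000
byte 3: 11101100 xor 10000100 = 01101000
byte 4: 10001010 xor 11101111 = 01100101
byte 5: 01111001 xor 00001011 = 01110010
byte 6: 01000100 xor 01100100 = 00100000
byte 7: 01000101 xor 00110101 = 01110000

6369706865722070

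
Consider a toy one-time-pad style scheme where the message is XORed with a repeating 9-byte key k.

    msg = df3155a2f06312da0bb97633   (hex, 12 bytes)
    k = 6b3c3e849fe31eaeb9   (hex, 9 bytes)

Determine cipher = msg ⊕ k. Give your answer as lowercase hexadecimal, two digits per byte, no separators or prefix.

b40d6b266f800c74b2d24a0d

The 9-byte key repeats, so the effective keystream is 6b 3c 3e 84 9f e3 1e ae b9 6b 3c 3e.
byte 0: 11011111 XOR 01101011 = 10110100
byte 1: 00110001 XOR 00111100 = 00001101
byte 2: 01010101 XOR 00111110 = 01101011
byte 3: 10100010 XOR 10000100 = 00100110
byte 4: 11110000 XOR 10011111 = 01101111
byte 5: 01100011 XOR 11100011 = 10000000
byte 6: 00010010 XOR 00011110 = 00001100
byte 7: 11011010 XOR 10101110 = 01110100
byte 8: 00001011 XOR 10111001 = 10110010
byte 9: 10111001 XOR 01101011 = 11010010
byte 10: 01110110 XOR 00111100 = 01001010
byte 11: 00110011 XOR 00111110 = 00001101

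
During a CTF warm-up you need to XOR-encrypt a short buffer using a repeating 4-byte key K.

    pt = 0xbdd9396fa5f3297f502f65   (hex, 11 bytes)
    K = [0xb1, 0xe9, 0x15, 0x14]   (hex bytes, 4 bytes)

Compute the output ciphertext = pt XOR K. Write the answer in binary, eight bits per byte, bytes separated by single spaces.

00001100 00110000 00101100 01111011 00010100 00011010 00111100 01101011 11100001 11000110 01110000

The 4-byte key repeats, so the effective keystream is b1 e9 15 14 b1 e9 15 14 b1 e9 15.
byte 0: 10111101 xor 10110001 = 00001100
byte 1: 11011001 xor 11101001 = 00110000
byte 2: 00111001 xor 00010101 = 00101100
byte 3: 01101111 xor 00010100 = 01111011
byte 4: 10100101 xor 10110001 = 00010100
byte 5: 11110011 xor 11101001 = 00011010
byte 6: 00101001 xor 00010101 = 00111100
byte 7: 01111111 xor 00010100 = 01101011
byte 8: 01010000 xor 10110001 = 11100001
byte 9: 00101111 xor 11101001 = 11000110
byte 10: 01100101 xor 00010101 = 01110000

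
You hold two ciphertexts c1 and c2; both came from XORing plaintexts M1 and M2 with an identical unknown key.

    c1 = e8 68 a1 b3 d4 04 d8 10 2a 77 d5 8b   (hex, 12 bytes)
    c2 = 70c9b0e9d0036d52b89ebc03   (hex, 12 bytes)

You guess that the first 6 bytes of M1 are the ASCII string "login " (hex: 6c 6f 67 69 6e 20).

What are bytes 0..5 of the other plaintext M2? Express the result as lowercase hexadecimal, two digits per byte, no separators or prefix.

f4ce76336a27

First, c1 ⊕ c2 = (M1 ⊕ K) ⊕ (M2 ⊕ K) = M1 ⊕ M2, so the key drops out. Then M2 = (M1 ⊕ M2) ⊕ M1 over the first 6 bytes.
byte 0: (e8 ⊕ 70) ⊕ 6c = 98 ⊕ 6c = f4
byte 1: (68 ⊕ c9) ⊕ 6f = a1 ⊕ 6f = ce
byte 2: (a1 ⊕ b0) ⊕ 67 = 11 ⊕ 67 = 76
byte 3: (b3 ⊕ e9) ⊕ 69 = 5a ⊕ 69 = 33
byte 4: (d4 ⊕ d0) ⊕ 6e = 04 ⊕ 6e = 6a
byte 5: (04 ⊕ 03) ⊕ 20 = 07 ⊕ 20 = 27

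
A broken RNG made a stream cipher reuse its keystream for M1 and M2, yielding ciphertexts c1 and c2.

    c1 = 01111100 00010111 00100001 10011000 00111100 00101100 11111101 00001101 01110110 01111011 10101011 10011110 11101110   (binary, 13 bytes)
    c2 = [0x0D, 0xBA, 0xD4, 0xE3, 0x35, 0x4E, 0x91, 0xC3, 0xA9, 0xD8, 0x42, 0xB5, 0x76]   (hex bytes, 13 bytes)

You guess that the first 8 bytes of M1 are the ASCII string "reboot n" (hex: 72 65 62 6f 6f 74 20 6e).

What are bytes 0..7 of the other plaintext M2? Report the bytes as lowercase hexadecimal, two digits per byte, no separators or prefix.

03c8971466164ca0

First, c1 ⊕ c2 = (M1 ⊕ K) ⊕ (M2 ⊕ K) = M1 ⊕ M2, so the key drops out. Then M2 = (M1 ⊕ M2) ⊕ M1 over the first 8 bytes.
byte 0: (7c ^ 0d) ^ 72 = 71 ^ 72 = 03
byte 1: (17 ^ ba) ^ 65 = ad ^ 65 = c8
byte 2: (21 ^ d4) ^ 62 = f5 ^ 62 = 97
byte 3: (98 ^ e3) ^ 6f = 7b ^ 6f = 14
byte 4: (3c ^ 35) ^ 6f = 09 ^ 6f = 66
byte 5: (2c ^ 4e) ^ 74 = 62 ^ 74 = 16
byte 6: (fd ^ 91) ^ 20 = 6c ^ 20 = 4c
byte 7: (0d ^ c3) ^ 6e = ce ^ 6e = a0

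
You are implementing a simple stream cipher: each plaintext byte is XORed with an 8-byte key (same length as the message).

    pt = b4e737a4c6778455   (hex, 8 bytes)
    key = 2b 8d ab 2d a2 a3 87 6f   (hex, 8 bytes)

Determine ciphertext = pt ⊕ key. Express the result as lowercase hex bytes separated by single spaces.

XOR is its own inverse, so applying the key byte-wise gives the result directly.
byte 0: b4 XOR 2b = 9f
byte 1: e7 XOR 8d = 6a
byte 2: 37 XOR ab = 9c
byte 3: a4 XOR 2d = 89
byte 4: c6 XOR a2 = 64
byte 5: 77 XOR a3 = d4
byte 6: 84 XOR 87 = 03
byte 7: 55 XOR 6f = 3a

9f 6a 9c 89 64 d4 03 3a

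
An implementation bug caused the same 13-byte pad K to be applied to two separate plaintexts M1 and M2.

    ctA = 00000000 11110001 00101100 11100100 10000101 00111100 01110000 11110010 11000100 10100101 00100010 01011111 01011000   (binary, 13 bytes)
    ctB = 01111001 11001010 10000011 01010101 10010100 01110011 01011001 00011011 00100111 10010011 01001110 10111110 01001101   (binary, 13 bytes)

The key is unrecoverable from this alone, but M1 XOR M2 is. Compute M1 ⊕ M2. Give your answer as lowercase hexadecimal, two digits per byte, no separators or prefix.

ctA ⊕ ctB = (M1 ⊕ K) ⊕ (M2 ⊕ K) = M1 ⊕ M2 — the shared key cancels under XOR.
byte 0: 00000000 ^ 01111001 = 01111001
byte 1: 11110001 ^ 11001010 = 00111011
byte 2: 00101100 ^ 10000011 = 10101111
byte 3: 11100100 ^ 01010101 = 10110001
byte 4: 10000101 ^ 10010100 = 00010001
byte 5: 00111100 ^ 01110011 = 01001111
byte 6: 01110000 ^ 01011001 = 00101001
byte 7: 11110010 ^ 00011011 = 11101001
byte 8: 11000100 ^ 00100111 = 11100011
byte 9: 10100101 ^ 10010011 = 00110110
byte 10: 00100010 ^ 01001110 = 01101100
byte 11: 01011111 ^ 10111110 = 11100001
byte 12: 01011000 ^ 01001101 = 00010101

793bafb1114f29e9e3366ce115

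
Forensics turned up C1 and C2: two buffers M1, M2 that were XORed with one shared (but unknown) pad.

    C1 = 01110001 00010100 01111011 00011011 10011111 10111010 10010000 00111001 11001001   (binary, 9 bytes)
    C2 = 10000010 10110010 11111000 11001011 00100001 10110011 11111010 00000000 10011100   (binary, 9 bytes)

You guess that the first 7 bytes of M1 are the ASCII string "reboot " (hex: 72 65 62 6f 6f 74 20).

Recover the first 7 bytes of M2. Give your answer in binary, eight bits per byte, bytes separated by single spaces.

10000001 11000011 11100001 10111111 11010001 01111101 01001010

First, C1 ⊕ C2 = (M1 ⊕ K) ⊕ (M2 ⊕ K) = M1 ⊕ M2, so the key drops out. Then M2 = (M1 ⊕ M2) ⊕ M1 over the first 7 bytes.
byte 0: (71 ⊕ 82) ⊕ 72 = f3 ⊕ 72 = 81
byte 1: (14 ⊕ b2) ⊕ 65 = a6 ⊕ 65 = c3
byte 2: (7b ⊕ f8) ⊕ 62 = 83 ⊕ 62 = e1
byte 3: (1b ⊕ cb) ⊕ 6f = d0 ⊕ 6f = bf
byte 4: (9f ⊕ 21) ⊕ 6f = be ⊕ 6f = d1
byte 5: (ba ⊕ b3) ⊕ 74 = 09 ⊕ 74 = 7d
byte 6: (90 ⊕ fa) ⊕ 20 = 6a ⊕ 20 = 4a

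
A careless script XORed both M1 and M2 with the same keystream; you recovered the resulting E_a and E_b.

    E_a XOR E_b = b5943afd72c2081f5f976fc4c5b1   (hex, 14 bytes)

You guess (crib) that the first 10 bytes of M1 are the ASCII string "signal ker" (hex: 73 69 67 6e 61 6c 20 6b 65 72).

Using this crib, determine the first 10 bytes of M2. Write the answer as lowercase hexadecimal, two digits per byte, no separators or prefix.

c6fd5d9313ae28743ae5

Since E_a ⊕ E_b = M1 ⊕ M2, XORing with the guessed M1 bytes yields the corresponding M2 bytes: M2 = (E_a ⊕ E_b) ⊕ M1.
b5 xor 73 = c6
94 xor 69 = fd
3a xor 67 = 5d
fd xor 6e = 93
72 xor 61 = 13
c2 xor 6c = ae
08 xor 20 = 28
1f xor 6b = 74
5f xor 65 = 3a
97 xor 72 = e5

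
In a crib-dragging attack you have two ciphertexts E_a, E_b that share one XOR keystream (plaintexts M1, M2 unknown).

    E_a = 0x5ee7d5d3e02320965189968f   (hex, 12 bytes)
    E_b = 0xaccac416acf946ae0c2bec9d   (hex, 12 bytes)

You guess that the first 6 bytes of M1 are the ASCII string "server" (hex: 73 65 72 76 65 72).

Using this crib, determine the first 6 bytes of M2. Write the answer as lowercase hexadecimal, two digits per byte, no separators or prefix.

First, E_a ⊕ E_b = (M1 ⊕ K) ⊕ (M2 ⊕ K) = M1 ⊕ M2, so the key drops out. Then M2 = (M1 ⊕ M2) ⊕ M1 over the first 6 bytes.
byte 0: (5e ^ ac) ^ 73 = f2 ^ 73 = 81
byte 1: (e7 ^ ca) ^ 65 = 2d ^ 65 = 48
byte 2: (d5 ^ c4) ^ 72 = 11 ^ 72 = 63
byte 3: (d3 ^ 16) ^ 76 = c5 ^ 76 = b3
byte 4: (e0 ^ ac) ^ 65 = 4c ^ 65 = 29
byte 5: (23 ^ f9) ^ 72 = da ^ 72 = a8

814863b329a8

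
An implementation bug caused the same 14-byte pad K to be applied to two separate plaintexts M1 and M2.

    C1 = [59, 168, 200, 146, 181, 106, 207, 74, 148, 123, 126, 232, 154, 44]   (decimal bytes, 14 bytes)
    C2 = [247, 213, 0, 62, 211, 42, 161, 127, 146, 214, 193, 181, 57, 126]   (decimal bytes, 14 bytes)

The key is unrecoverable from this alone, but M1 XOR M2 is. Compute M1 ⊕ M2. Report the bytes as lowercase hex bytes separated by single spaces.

C1 ⊕ C2 = (M1 ⊕ K) ⊕ (M2 ⊕ K) = M1 ⊕ M2 — the shared key cancels under XOR.
byte 0: 00111011 ⊕ 11110111 = 11001100
byte 1: 10101000 ⊕ 11010101 = 01111101
byte 2: 11001000 ⊕ 00000000 = 11001000
byte 3: 10010010 ⊕ 00111110 = 10101100
byte 4: 10110101 ⊕ 11010011 = 01100110
byte 5: 01101010 ⊕ 00101010 = 01000000
byte 6: 11001111 ⊕ 10100001 = 01101110
byte 7: 01001010 ⊕ 01111111 = 00110101
byte 8: 10010100 ⊕ 10010010 = 00000110
byte 9: 01111011 ⊕ 11010110 = 10101101
byte 10: 01111110 ⊕ 11000001 = 10111111
byte 11: 11101000 ⊕ 10110101 = 01011101
byte 12: 10011010 ⊕ 00111001 = 10100011
byte 13: 00101100 ⊕ 01111110 = 01010010

cc 7d c8 ac 66 40 6e 35 06 ad bf 5d a3 52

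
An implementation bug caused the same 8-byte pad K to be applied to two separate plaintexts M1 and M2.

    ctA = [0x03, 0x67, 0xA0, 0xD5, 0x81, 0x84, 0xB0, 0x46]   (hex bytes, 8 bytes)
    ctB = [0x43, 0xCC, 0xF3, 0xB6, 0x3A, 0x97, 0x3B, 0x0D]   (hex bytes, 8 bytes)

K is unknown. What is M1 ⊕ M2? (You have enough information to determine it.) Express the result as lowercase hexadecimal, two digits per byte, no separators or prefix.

40ab5363bb138b4b

ctA ⊕ ctB = (M1 ⊕ K) ⊕ (M2 ⊕ K) = M1 ⊕ M2 — the shared key cancels under XOR.
  3 ^  67 =  64
103 ^ 204 = 171
160 ^ 243 =  83
213 ^ 182 =  99
129 ^  58 = 187
132 ^ 151 =  19
176 ^  59 = 139
 70 ^  13 =  75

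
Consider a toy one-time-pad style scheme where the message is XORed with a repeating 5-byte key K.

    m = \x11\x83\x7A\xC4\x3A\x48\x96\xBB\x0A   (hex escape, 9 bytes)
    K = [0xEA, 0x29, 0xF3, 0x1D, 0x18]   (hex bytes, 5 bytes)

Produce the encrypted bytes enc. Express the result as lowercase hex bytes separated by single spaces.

The 5-byte key repeats, so the effective keystream is ea 29 f3 1d 18 ea 29 f3 1d.
byte 0: 11 XOR ea = fb
byte 1: 83 XOR 29 = aa
byte 2: 7a XOR f3 = 89
byte 3: c4 XOR 1d = d9
byte 4: 3a XOR 18 = 22
byte 5: 48 XOR ea = a2
byte 6: 96 XOR 29 = bf
byte 7: bb XOR f3 = 48
byte 8: 0a XOR 1d = 17

fb aa 89 d9 22 a2 bf 48 17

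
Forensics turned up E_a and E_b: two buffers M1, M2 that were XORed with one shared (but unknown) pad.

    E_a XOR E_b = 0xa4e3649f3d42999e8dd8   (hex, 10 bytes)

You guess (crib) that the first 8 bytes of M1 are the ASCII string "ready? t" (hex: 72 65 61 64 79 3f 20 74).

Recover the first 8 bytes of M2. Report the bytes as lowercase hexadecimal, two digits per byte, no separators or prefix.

Since E_a ⊕ E_b = M1 ⊕ M2, XORing with the guessed M1 bytes yields the corresponding M2 bytes: M2 = (E_a ⊕ E_b) ⊕ M1.
byte 0: 10100100 XOR 01110010 = 11010110
byte 1: 11100011 XOR 01100101 = 10000110
byte 2: 01100100 XOR 01100001 = 00000101
byte 3: 10011111 XOR 01100100 = 11111011
byte 4: 00111101 XOR 01111001 = 01000100
byte 5: 01000010 XOR 00111111 = 01111101
byte 6: 10011001 XOR 00100000 = 10111001
byte 7: 10011110 XOR 01110100 = 11101010

d68605fb447db9ea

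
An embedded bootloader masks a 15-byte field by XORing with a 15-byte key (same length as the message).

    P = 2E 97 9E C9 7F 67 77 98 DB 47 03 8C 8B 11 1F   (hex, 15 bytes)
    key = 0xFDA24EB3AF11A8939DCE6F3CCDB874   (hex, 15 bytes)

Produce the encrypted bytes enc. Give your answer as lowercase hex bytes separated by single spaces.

XOR is its own inverse, so applying the key byte-wise gives the result directly.
2e ^ fd = d3
97 ^ a2 = 35
9e ^ 4e = d0
c9 ^ b3 = 7a
7f ^ af = d0
67 ^ 11 = 76
77 ^ a8 = df
98 ^ 93 = 0b
db ^ 9d = 46
47 ^ ce = 89
03 ^ 6f = 6c
8c ^ 3c = b0
8b ^ cd = 46
11 ^ b8 = a9
1f ^ 74 = 6b

d3 35 d0 7a d0 76 df 0b 46 89 6c b0 46 a9 6b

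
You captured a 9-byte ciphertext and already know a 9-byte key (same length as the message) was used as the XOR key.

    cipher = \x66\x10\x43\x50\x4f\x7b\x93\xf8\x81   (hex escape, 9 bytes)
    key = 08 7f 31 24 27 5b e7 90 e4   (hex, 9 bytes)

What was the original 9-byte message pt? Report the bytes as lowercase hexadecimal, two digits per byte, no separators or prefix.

XOR is its own inverse, so applying the key byte-wise gives the result directly.
byte 0: 01100110 XOR 00001000 = 01101110
byte 1: 00010000 XOR 01111111 = 01101111
byte 2: 01000011 XOR 00110001 = 01110010
byte 3: 01010000 XOR 00100100 = 01110100
byte 4: 01001111 XOR 00100111 = 01101000
byte 5: 01111011 XOR 01011011 = 00100000
byte 6: 10010011 XOR 11100111 = 01110100
byte 7: 11111000 XOR 10010000 = 01101000
byte 8: 10000001 XOR 11100100 = 01100101

6e6f72746820746865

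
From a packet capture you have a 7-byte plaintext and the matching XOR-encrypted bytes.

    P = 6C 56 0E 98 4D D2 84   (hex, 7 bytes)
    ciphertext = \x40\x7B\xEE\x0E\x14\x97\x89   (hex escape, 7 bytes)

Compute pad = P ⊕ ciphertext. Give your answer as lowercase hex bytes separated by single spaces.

2c 2d e0 96 59 45 0d

Since ciphertext = P ⊕ pad, XORing both sides with P gives pad = P ⊕ ciphertext.
byte 0: 6c ^ 40 = 2c
byte 1: 56 ^ 7b = 2d
byte 2: 0e ^ ee = e0
byte 3: 98 ^ 0e = 96
byte 4: 4d ^ 14 = 59
byte 5: d2 ^ 97 = 45
byte 6: 84 ^ 89 = 0d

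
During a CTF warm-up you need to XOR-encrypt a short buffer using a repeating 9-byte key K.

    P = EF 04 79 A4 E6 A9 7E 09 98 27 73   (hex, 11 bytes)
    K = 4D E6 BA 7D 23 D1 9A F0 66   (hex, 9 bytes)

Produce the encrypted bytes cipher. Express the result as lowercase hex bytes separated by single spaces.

a2 e2 c3 d9 c5 78 e4 f9 fe 6a 95

The 9-byte key repeats, so the effective keystream is 4d e6 ba 7d 23 d1 9a f0 66 4d e6.
byte 0: ef XOR 4d = a2
byte 1: 04 XOR e6 = e2
byte 2: 79 XOR ba = c3
byte 3: a4 XOR 7d = d9
byte 4: e6 XOR 23 = c5
byte 5: a9 XOR d1 = 78
byte 6: 7e XOR 9a = e4
byte 7: 09 XOR f0 = f9
byte 8: 98 XOR 66 = fe
byte 9: 27 XOR 4d = 6a
byte 10: 73 XOR e6 = 95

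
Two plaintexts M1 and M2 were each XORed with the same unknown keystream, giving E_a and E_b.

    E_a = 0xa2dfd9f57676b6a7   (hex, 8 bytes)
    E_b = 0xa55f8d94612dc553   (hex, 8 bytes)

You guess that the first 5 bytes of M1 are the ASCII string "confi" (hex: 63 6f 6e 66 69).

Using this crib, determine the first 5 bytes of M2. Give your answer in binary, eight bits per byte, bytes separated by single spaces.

01100100 11101111 00111010 00000111 01111110

First, E_a ⊕ E_b = (M1 ⊕ K) ⊕ (M2 ⊕ K) = M1 ⊕ M2, so the key drops out. Then M2 = (M1 ⊕ M2) ⊕ M1 over the first 5 bytes.
byte 0: (a2 xor a5) xor 63 = 07 xor 63 = 64
byte 1: (df xor 5f) xor 6f = 80 xor 6f = ef
byte 2: (d9 xor 8d) xor 6e = 54 xor 6e = 3a
byte 3: (f5 xor 94) xor 66 = 61 xor 66 = 07
byte 4: (76 xor 61) xor 69 = 17 xor 69 = 7e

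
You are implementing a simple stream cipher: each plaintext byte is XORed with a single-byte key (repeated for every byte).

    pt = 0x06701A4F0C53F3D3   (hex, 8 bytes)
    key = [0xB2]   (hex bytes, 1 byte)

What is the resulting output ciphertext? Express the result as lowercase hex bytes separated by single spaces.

b4 c2 a8 fd be e1 41 61

The 1-byte key repeats, so the effective keystream is b2 b2 b2 b2 b2 b2 b2 b2.
byte 0: 00000110 xor 10110010 = 10110100
byte 1: 01110000 xor 10110010 = 11000010
byte 2: 00011010 xor 10110010 = 10101000
byte 3: 01001111 xor 10110010 = 11111101
byte 4: 00001100 xor 10110010 = 10111110
byte 5: 01010011 xor 10110010 = 11100001
byte 6: 11110011 xor 10110010 = 01000001
byte 7: 11010011 xor 10110010 = 01100001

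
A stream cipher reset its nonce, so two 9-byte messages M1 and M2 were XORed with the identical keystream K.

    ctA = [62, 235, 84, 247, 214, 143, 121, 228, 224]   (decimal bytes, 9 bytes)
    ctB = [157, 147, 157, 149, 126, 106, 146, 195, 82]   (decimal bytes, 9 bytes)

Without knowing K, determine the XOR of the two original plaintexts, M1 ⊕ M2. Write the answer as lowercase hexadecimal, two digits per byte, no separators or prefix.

ctA ⊕ ctB = (M1 ⊕ K) ⊕ (M2 ⊕ K) = M1 ⊕ M2 — the shared key cancels under XOR.
00111110 ^ 10011101 = 10100011
11101011 ^ 10010011 = 01111000
01010100 ^ 10011101 = 11001001
11110111 ^ 10010101 = 01100010
11010110 ^ 01111110 = 10101000
10001111 ^ 01101010 = 11100101
01111001 ^ 10010010 = 11101011
11100100 ^ 11000011 = 00100111
11100000 ^ 01010010 = 10110010

a378c962a8e5eb27b2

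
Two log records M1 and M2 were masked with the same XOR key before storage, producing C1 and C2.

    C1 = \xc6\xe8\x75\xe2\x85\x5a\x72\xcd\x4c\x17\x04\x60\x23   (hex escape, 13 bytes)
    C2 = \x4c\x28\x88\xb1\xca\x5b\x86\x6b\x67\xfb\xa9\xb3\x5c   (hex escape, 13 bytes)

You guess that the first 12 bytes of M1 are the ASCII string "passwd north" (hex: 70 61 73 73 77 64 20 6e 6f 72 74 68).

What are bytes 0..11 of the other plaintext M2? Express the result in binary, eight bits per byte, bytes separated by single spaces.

11111010 10100001 10001110 00100000 00111000 01100101 11010100 11001000 01000100 10011110 11011001 10111011

First, C1 ⊕ C2 = (M1 ⊕ K) ⊕ (M2 ⊕ K) = M1 ⊕ M2, so the key drops out. Then M2 = (M1 ⊕ M2) ⊕ M1 over the first 12 bytes.
byte 0: (c6 ⊕ 4c) ⊕ 70 = 8a ⊕ 70 = fa
byte 1: (e8 ⊕ 28) ⊕ 61 = c0 ⊕ 61 = a1
byte 2: (75 ⊕ 88) ⊕ 73 = fd ⊕ 73 = 8e
byte 3: (e2 ⊕ b1) ⊕ 73 = 53 ⊕ 73 = 20
byte 4: (85 ⊕ ca) ⊕ 77 = 4f ⊕ 77 = 38
byte 5: (5a ⊕ 5b) ⊕ 64 = 01 ⊕ 64 = 65
byte 6: (72 ⊕ 86) ⊕ 20 = f4 ⊕ 20 = d4
byte 7: (cd ⊕ 6b) ⊕ 6e = a6 ⊕ 6e = c8
byte 8: (4c ⊕ 67) ⊕ 6f = 2b ⊕ 6f = 44
byte 9: (17 ⊕ fb) ⊕ 72 = ec ⊕ 72 = 9e
byte 10: (04 ⊕ a9) ⊕ 74 = ad ⊕ 74 = d9
byte 11: (60 ⊕ b3) ⊕ 68 = d3 ⊕ 68 = bb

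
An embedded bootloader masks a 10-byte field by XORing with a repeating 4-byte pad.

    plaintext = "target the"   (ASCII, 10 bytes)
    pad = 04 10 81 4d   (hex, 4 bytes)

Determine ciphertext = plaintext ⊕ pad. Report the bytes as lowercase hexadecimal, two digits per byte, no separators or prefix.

7071f32a6164a1396c75

The 4-byte key repeats, so the effective keystream is 04 10 81 4d 04 10 81 4d 04 10.
byte 0: 74 XOR 04 = 70
byte 1: 61 XOR 10 = 71
byte 2: 72 XOR 81 = f3
byte 3: 67 XOR 4d = 2a
byte 4: 65 XOR 04 = 61
byte 5: 74 XOR 10 = 64
byte 6: 20 XOR 81 = a1
byte 7: 74 XOR 4d = 39
byte 8: 68 XOR 04 = 6c
byte 9: 65 XOR 10 = 75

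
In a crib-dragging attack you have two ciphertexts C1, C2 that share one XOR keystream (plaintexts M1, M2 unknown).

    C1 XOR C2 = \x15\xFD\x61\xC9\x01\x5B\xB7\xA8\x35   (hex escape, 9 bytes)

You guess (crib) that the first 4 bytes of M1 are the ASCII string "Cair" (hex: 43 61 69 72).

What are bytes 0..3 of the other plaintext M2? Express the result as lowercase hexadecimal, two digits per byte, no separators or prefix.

569c08bb

Since C1 ⊕ C2 = M1 ⊕ M2, XORing with the guessed M1 bytes yields the corresponding M2 bytes: M2 = (C1 ⊕ C2) ⊕ M1.
15 XOR 43 = 56
fd XOR 61 = 9c
61 XOR 69 = 08
c9 XOR 72 = bb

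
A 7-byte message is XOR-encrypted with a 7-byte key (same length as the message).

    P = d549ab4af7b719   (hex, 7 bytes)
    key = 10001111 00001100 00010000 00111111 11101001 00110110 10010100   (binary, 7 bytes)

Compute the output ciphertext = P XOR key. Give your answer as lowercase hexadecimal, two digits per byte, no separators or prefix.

11010101 xor 10001111 = 01011010
01001001 xor 00001100 = 01000101
10101011 xor 00010000 = 10111011
01001010 xor 00111111 = 01110101
11110111 xor 11101001 = 00011110
10110111 xor 00110110 = 10000001
00011001 xor 10010100 = 10001101

5a45bb751e818d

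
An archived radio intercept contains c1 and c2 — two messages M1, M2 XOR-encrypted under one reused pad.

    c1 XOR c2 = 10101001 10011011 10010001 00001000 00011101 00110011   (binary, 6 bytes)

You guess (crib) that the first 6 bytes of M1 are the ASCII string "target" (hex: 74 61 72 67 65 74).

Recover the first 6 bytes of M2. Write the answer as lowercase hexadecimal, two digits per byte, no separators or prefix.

ddfae36f7847

Since c1 ⊕ c2 = M1 ⊕ M2, XORing with the guessed M1 bytes yields the corresponding M2 bytes: M2 = (c1 ⊕ c2) ⊕ M1.
byte 0: 10101001 ^ 01110100 = 11011101
byte 1: 10011011 ^ 01100001 = 11111010
byte 2: 10010001 ^ 01110010 = 11100011
byte 3: 00001000 ^ 01100111 = 01101111
byte 4: 00011101 ^ 01100101 = 01111000
byte 5: 00110011 ^ 01110100 = 01000111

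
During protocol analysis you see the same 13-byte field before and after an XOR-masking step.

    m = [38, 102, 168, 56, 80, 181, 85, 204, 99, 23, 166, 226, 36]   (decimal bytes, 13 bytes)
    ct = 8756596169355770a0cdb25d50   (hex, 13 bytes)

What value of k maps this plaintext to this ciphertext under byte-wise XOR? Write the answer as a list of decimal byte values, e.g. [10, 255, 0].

Since ct = m ⊕ k, XORing both sides with m gives k = m ⊕ ct.
byte 0: 26 ⊕ 87 = a1
byte 1: 66 ⊕ 56 = 30
byte 2: a8 ⊕ 59 = f1
byte 3: 38 ⊕ 61 = 59
byte 4: 50 ⊕ 69 = 39
byte 5: b5 ⊕ 35 = 80
byte 6: 55 ⊕ 57 = 02
byte 7: cc ⊕ 70 = bc
byte 8: 63 ⊕ a0 = c3
byte 9: 17 ⊕ cd = da
byte 10: a6 ⊕ b2 = 14
byte 11: e2 ⊕ 5d = bf
byte 12: 24 ⊕ 50 = 74

[161, 48, 241, 89, 57, 128, 2, 188, 195, 218, 20, 191, 116]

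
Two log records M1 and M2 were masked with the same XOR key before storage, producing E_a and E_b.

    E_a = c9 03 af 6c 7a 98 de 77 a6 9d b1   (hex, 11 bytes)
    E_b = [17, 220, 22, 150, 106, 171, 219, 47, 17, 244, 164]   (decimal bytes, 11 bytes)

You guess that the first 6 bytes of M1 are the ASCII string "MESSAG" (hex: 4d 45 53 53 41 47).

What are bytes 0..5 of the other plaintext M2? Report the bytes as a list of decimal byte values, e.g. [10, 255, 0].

[149, 154, 234, 169, 81, 116]

First, E_a ⊕ E_b = (M1 ⊕ K) ⊕ (M2 ⊕ K) = M1 ⊕ M2, so the key drops out. Then M2 = (M1 ⊕ M2) ⊕ M1 over the first 6 bytes.
byte 0: (c9 ^ 11) ^ 4d = d8 ^ 4d = 95
byte 1: (03 ^ dc) ^ 45 = df ^ 45 = 9a
byte 2: (af ^ 16) ^ 53 = b9 ^ 53 = ea
byte 3: (6c ^ 96) ^ 53 = fa ^ 53 = a9
byte 4: (7a ^ 6a) ^ 41 = 10 ^ 41 = 51
byte 5: (98 ^ ab) ^ 47 = 33 ^ 47 = 74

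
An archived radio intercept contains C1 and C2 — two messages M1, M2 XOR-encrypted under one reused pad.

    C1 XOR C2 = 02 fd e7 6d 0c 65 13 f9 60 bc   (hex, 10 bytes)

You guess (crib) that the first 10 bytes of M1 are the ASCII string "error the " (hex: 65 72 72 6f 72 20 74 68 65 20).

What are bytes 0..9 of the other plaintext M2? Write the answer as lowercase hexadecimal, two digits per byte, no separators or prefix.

Since C1 ⊕ C2 = M1 ⊕ M2, XORing with the guessed M1 bytes yields the corresponding M2 bytes: M2 = (C1 ⊕ C2) ⊕ M1.
  2 xor 101 = 103
253 xor 114 = 143
231 xor 114 = 149
109 xor 111 =   2
 12 xor 114 = 126
101 xor  32 =  69
 19 xor 116 = 103
249 xor 104 = 145
 96 xor 101 =   5
188 xor  32 = 156

678f95027e456791059c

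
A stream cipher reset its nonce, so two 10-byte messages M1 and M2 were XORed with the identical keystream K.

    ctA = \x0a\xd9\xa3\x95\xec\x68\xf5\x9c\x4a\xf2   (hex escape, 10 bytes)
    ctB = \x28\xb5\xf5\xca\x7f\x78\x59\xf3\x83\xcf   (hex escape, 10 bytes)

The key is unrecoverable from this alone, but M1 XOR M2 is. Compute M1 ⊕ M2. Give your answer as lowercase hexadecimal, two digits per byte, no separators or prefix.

ctA ⊕ ctB = (M1 ⊕ K) ⊕ (M2 ⊕ K) = M1 ⊕ M2 — the shared key cancels under XOR.
00001010 ⊕ 00101000 = 00100010
11011001 ⊕ 10110101 = 01101100
10100011 ⊕ 11110101 = 01010110
10010101 ⊕ 11001010 = 01011111
11101100 ⊕ 01111111 = 10010011
01101000 ⊕ 01111000 = 00010000
11110101 ⊕ 01011001 = 10101100
10011100 ⊕ 11110011 = 01101111
01001010 ⊕ 10000011 = 11001001
11110010 ⊕ 11001111 = 00111101

226c565f9310ac6fc93d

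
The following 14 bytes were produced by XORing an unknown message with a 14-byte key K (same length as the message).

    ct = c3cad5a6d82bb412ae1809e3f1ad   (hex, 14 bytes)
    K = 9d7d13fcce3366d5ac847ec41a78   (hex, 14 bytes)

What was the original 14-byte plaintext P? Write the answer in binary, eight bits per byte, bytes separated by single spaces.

byte 0: c3 ⊕ 9d = 5e
byte 1: ca ⊕ 7d = b7
byte 2: d5 ⊕ 13 = c6
byte 3: a6 ⊕ fc = 5a
byte 4: d8 ⊕ ce = 16
byte 5: 2b ⊕ 33 = 18
byte 6: b4 ⊕ 66 = d2
byte 7: 12 ⊕ d5 = c7
byte 8: ae ⊕ ac = 02
byte 9: 18 ⊕ 84 = 9c
byte 10: 09 ⊕ 7e = 77
byte 11: e3 ⊕ c4 = 27
byte 12: f1 ⊕ 1a = eb
byte 13: ad ⊕ 78 = d5

01011110 10110111 11000110 01011010 00010110 00011000 11010010 11000111 00000010 10011100 01110111 00100111 11101011 11010101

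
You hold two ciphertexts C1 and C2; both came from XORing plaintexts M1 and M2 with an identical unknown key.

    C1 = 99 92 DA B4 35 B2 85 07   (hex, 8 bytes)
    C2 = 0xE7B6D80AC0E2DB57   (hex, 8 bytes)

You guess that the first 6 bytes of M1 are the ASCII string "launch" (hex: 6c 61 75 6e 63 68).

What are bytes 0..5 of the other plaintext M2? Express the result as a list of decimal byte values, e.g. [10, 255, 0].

[18, 69, 119, 208, 150, 56]

First, C1 ⊕ C2 = (M1 ⊕ K) ⊕ (M2 ⊕ K) = M1 ⊕ M2, so the key drops out. Then M2 = (M1 ⊕ M2) ⊕ M1 over the first 6 bytes.
byte 0: (99 ^ e7) ^ 6c = 7e ^ 6c = 12
byte 1: (92 ^ b6) ^ 61 = 24 ^ 61 = 45
byte 2: (da ^ d8) ^ 75 = 02 ^ 75 = 77
byte 3: (b4 ^ 0a) ^ 6e = be ^ 6e = d0
byte 4: (35 ^ c0) ^ 63 = f5 ^ 63 = 96
byte 5: (b2 ^ e2) ^ 68 = 50 ^ 68 = 38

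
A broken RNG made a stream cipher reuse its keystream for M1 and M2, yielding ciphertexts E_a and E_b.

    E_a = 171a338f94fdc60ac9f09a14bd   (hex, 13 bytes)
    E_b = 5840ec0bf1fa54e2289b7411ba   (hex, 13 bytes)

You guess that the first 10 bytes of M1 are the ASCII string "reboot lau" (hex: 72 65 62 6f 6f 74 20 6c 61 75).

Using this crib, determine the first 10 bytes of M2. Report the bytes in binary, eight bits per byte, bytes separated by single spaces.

00111101 00111111 10111101 11101011 00001010 01110011 10110010 10000100 10000000 00011110

First, E_a ⊕ E_b = (M1 ⊕ K) ⊕ (M2 ⊕ K) = M1 ⊕ M2, so the key drops out. Then M2 = (M1 ⊕ M2) ⊕ M1 over the first 10 bytes.
byte 0: (17 ^ 58) ^ 72 = 4f ^ 72 = 3d
byte 1: (1a ^ 40) ^ 65 = 5a ^ 65 = 3f
byte 2: (33 ^ ec) ^ 62 = df ^ 62 = bd
byte 3: (8f ^ 0b) ^ 6f = 84 ^ 6f = eb
byte 4: (94 ^ f1) ^ 6f = 65 ^ 6f = 0a
byte 5: (fd ^ fa) ^ 74 = 07 ^ 74 = 73
byte 6: (c6 ^ 54) ^ 20 = 92 ^ 20 = b2
byte 7: (0a ^ e2) ^ 6c = e8 ^ 6c = 84
byte 8: (c9 ^ 28) ^ 61 = e1 ^ 61 = 80
byte 9: (f0 ^ 9b) ^ 75 = 6b ^ 75 = 1e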